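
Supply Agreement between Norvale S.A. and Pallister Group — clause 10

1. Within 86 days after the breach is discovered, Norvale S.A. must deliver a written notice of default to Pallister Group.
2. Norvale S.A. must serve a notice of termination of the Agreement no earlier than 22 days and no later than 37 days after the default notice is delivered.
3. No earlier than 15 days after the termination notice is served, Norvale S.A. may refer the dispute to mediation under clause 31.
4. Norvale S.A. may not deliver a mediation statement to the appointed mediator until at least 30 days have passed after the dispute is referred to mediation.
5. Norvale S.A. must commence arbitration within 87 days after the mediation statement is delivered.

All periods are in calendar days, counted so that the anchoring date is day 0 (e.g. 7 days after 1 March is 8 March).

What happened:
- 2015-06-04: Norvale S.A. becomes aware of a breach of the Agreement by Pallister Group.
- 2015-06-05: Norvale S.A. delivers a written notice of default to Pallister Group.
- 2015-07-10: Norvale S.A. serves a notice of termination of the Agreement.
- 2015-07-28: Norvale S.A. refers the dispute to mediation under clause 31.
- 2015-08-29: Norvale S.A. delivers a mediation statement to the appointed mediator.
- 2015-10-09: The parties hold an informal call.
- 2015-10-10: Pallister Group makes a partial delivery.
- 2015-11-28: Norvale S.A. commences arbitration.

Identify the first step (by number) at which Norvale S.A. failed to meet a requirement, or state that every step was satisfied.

(1) due by 2015-06-04 + 86 days = 2015-08-29; done 2015-06-05 — timely.
(2) the permitted window runs from 2015-06-05 + 22 = 2015-06-27 to 2015-06-05 + 37 = 2015-07-12; done 2015-07-10, which is between those dates.
(3) permitted from 2015-07-10 + 15 days = 2015-07-25 onward; done 2015-07-28, after the minimum wait.
(4) permitted from 2015-07-28 + 30 days = 2015-08-27 onward; done 2015-08-29, after the minimum wait.
(5) due by 2015-08-29 + 87 days = 2015-11-24; 2015-11-28 misses that deadline by 4 days.
The procedure was therefore not followed at step 5.

Step 5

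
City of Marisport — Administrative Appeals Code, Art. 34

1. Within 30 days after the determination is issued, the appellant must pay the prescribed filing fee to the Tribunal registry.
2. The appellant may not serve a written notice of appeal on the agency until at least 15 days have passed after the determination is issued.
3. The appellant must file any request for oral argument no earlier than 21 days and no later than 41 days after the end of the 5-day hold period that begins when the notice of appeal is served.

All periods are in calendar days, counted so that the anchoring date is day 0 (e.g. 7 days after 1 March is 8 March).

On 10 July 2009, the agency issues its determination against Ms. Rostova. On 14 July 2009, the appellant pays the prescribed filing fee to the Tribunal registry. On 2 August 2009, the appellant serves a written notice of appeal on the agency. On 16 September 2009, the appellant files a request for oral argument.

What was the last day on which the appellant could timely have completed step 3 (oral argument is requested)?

17 September 2009

The notice of appeal is served on 2 August 2009; the 5-day hold period therefore ends 7 August 2009, and step 3 runs from that date. The window is 21–41 days after 7 August 2009; it closes on 17 September 2009.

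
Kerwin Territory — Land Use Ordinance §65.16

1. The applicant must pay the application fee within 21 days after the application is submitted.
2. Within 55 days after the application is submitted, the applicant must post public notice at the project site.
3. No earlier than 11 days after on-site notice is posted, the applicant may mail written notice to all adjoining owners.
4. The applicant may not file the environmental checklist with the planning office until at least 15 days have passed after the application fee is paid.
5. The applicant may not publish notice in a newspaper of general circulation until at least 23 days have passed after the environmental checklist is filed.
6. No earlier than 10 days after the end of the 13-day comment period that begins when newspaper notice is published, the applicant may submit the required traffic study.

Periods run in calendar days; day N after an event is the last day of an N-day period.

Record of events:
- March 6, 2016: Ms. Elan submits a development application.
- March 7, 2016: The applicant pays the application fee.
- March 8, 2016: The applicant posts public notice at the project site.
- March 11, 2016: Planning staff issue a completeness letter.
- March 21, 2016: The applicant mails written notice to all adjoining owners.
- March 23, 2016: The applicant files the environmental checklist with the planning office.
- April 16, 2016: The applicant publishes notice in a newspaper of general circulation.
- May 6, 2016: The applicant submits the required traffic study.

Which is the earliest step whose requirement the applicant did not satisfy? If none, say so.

Step 6

Step 1: 21 days after March 6, 2016 (when the application is submitted) is March 27, 2016; done March 7, 2016 — timely.
Step 2: 55 days after March 6, 2016 (when the application is submitted) is April 30, 2016; March 8, 2016 is within that limit.
Step 3: the earliest permitted date is 11 days after March 8, 2016 (when on-site notice is posted), i.e. March 19, 2016; done March 21, 2016 — permitted.
Step 4: the earliest permitted date is 15 days after March 7, 2016 (when the application fee is paid), i.e. March 22, 2016; done March 23, 2016, after the minimum wait.
Step 5: the earliest permitted date is 23 days after March 23, 2016 (when the environmental checklist is filed), i.e. April 15, 2016; done April 16, 2016 — permitted.
Step 6: the earliest permitted date is 10 days after April 29, 2016 (end of the 13-day comment period, which began when newspaper notice is published on April 16, 2016), i.e. May 9, 2016; done May 6, 2016 — 3 days too early.
Later steps need not be reached.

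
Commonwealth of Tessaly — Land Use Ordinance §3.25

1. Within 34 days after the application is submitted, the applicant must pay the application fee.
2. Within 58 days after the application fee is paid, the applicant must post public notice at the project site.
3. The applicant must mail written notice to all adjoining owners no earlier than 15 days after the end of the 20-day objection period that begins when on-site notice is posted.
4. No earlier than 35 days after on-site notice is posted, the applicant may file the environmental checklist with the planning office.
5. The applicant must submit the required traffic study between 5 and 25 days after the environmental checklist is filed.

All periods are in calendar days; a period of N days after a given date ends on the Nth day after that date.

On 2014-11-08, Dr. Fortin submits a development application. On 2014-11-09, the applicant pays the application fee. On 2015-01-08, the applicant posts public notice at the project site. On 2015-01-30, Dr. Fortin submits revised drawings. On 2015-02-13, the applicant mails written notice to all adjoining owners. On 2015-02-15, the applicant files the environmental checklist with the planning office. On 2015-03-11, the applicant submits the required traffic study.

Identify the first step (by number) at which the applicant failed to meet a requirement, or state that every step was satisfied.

(1) due by 2014-11-08 + 34 days = 2014-12-12; done 2014-11-09 — timely.
(2) due by 2014-11-09 + 58 days = 2015-01-06; done 2015-01-08 — 2 days late.
That is the first point of non-compliance.

Step 2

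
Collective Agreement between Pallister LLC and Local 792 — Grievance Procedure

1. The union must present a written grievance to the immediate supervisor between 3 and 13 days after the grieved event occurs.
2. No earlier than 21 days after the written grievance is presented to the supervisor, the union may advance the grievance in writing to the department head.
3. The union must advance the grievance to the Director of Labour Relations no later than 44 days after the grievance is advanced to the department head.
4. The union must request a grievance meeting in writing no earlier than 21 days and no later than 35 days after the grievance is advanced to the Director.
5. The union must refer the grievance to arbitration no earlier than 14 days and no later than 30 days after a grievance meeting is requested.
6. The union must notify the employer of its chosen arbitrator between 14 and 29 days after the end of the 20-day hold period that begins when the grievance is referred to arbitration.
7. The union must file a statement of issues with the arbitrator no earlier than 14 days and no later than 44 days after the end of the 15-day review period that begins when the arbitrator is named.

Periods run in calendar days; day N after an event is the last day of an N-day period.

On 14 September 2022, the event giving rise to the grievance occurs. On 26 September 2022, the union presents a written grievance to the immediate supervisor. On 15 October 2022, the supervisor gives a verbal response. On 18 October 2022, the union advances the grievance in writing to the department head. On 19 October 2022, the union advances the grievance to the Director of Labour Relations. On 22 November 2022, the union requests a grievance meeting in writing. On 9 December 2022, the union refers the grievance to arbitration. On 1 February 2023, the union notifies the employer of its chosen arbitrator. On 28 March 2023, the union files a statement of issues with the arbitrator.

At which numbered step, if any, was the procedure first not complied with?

(1) the permitted window runs from 14 September 2022 + 3 = 17 September 2022 to 14 September 2022 + 13 = 27 September 2022; done 26 September 2022, which is between those dates.
(2) permitted from 26 September 2022 + 21 days = 17 October 2022 onward; done 18 October 2022 — permitted.
(3) due by 18 October 2022 + 44 days = 1 December 2022; done 19 October 2022 — timely.
(4) the permitted window runs from 19 October 2022 + 21 = 9 November 2022 to 19 October 2022 + 35 = 23 November 2022; 22 November 2022 falls inside that range.
(5) the permitted window runs from 22 November 2022 + 14 = 6 December 2022 to 22 November 2022 + 30 = 22 December 2022; done 9 December 2022 — within the window.
(6) the permitted window runs from 29 December 2022 + 14 = 12 January 2023 to 29 December 2022 + 29 = 27 January 2023; done 1 February 2023 — 5 days after the window closed.

Step 6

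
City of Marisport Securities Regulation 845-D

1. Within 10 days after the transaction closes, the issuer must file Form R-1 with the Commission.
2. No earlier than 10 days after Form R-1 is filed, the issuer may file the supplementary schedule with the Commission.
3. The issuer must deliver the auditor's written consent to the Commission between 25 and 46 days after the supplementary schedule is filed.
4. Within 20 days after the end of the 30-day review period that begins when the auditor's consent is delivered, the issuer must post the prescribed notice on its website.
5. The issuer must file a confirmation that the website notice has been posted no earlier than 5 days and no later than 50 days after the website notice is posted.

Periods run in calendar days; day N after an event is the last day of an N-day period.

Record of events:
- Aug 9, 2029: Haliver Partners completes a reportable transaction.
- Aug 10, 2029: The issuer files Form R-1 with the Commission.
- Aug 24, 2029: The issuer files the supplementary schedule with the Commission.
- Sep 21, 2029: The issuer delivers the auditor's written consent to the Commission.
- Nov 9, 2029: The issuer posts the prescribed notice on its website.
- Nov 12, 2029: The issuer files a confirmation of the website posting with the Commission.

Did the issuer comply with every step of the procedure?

(1) due by Aug 9, 2029 + 10 days = Aug 19, 2029; completed Aug 10, 2029, before the deadline.
(2) permitted from Aug 10, 2029 + 10 days = Aug 20, 2029 onward; done Aug 24, 2029 — permitted.
(3) the permitted window runs from Aug 24, 2029 + 25 = Sep 18, 2029 to Aug 24, 2029 + 46 = Oct 9, 2029; done Sep 21, 2029, which is between those dates.
(4) due by Oct 21, 2029 + 20 days = Nov 10, 2029; done Nov 9, 2029 — timely.
(5) the permitted window runs from Nov 9, 2029 + 5 = Nov 14, 2029 to Nov 9, 2029 + 50 = Dec 29, 2029; Nov 12, 2029 is 2 days too early.
No need to go further; step 5 was not satisfied.

No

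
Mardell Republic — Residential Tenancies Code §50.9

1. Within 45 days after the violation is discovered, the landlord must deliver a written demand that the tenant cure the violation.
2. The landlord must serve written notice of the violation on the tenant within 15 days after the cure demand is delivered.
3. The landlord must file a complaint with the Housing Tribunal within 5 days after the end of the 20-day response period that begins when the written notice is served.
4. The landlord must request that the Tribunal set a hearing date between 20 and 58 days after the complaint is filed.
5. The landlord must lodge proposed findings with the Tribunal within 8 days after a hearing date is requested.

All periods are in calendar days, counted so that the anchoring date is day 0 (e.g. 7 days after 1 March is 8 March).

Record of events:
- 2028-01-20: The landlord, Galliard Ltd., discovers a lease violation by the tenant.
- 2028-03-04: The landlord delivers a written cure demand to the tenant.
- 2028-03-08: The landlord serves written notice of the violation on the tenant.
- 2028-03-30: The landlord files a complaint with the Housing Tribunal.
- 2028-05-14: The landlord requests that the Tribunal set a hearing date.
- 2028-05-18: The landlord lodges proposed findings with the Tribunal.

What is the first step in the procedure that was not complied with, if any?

None — every step was satisfied

Step 1 — counting 45 days from 2028-01-20 (when the violation is discovered) gives a deadline of 2028-03-05; done 2028-03-04 — timely.
Step 2 — counting 15 days from 2028-03-04 (when the cure demand is delivered) gives a deadline of 2028-03-19; done 2028-03-08 — timely.
Step 3 — counting 5 days from 2028-03-28 (end of the 20-day response period, which began when the written notice is served on 2028-03-08) gives a deadline of 2028-04-02; done 2028-03-30 — timely.
Step 4 — 20 and 58 days from 2028-03-30 (when the complaint is filed) are 2028-04-19 and 2028-05-27 respectively; done 2028-05-14, which is between those dates.
Step 5 — counting 8 days from 2028-05-14 (when a hearing date is requested) gives a deadline of 2028-05-22; done 2028-05-18 — timely.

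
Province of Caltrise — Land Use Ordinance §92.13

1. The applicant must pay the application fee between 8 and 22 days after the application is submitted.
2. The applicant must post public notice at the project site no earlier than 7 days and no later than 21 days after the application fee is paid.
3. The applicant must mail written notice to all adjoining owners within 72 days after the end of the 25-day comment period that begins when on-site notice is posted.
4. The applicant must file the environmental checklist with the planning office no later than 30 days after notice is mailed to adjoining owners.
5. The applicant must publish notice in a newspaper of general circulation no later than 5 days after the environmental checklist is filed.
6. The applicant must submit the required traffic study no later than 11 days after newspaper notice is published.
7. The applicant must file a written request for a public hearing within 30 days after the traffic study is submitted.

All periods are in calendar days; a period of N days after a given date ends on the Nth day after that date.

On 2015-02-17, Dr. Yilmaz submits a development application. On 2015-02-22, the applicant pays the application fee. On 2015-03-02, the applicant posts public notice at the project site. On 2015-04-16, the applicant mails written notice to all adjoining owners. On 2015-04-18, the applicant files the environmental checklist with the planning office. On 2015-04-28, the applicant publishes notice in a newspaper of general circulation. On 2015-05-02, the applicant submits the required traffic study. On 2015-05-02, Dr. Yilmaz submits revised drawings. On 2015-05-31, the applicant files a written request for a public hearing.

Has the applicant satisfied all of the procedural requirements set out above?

No

(1) the permitted window runs from 2015-02-17 + 8 = 2015-02-25 to 2015-02-17 + 22 = 2015-03-11; 2015-02-22 is 3 days too early.
The analysis stops there.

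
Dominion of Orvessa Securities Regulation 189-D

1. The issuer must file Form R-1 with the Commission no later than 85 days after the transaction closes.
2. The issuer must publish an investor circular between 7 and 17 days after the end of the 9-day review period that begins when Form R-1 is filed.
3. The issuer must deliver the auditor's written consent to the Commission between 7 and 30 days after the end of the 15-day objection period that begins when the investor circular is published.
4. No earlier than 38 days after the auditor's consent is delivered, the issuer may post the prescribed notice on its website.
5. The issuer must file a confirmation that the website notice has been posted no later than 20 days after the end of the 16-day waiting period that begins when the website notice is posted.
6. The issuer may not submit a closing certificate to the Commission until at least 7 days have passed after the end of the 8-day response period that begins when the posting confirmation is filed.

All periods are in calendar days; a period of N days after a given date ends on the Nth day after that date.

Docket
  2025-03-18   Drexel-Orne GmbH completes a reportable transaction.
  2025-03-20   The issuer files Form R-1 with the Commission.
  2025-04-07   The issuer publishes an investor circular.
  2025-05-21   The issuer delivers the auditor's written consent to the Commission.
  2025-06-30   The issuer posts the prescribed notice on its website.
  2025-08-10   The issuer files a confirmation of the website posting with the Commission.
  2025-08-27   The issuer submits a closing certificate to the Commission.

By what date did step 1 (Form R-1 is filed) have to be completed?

2025-06-11

Step 1 runs from 2025-03-18, when the transaction closes. 85 days after 2025-03-18 is 2025-06-11.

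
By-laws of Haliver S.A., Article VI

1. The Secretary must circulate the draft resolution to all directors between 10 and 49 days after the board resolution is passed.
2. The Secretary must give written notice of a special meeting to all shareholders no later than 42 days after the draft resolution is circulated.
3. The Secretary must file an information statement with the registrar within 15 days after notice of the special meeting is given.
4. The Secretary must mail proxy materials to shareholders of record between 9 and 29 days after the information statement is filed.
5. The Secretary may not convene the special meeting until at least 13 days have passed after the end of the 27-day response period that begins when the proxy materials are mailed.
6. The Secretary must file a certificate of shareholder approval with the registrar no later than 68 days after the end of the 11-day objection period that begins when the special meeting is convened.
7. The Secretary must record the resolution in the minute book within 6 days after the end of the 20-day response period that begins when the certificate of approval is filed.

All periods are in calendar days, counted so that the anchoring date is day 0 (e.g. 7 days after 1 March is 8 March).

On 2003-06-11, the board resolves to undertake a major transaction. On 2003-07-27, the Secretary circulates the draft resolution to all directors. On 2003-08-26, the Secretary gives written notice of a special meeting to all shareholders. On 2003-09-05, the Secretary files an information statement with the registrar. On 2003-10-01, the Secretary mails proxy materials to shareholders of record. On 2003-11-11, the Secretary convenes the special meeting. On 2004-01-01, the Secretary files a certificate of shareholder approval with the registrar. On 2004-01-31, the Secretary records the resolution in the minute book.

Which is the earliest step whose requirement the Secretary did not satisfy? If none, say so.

(1) the permitted window runs from 2003-06-11 + 10 = 2003-06-21 to 2003-06-11 + 49 = 2003-07-30; done 2003-07-27 — within the window.
(2) due by 2003-07-27 + 42 days = 2003-09-07; 2003-08-26 is within that limit.
(3) due by 2003-08-26 + 15 days = 2003-09-10; done 2003-09-05 — timely.
(4) the permitted window runs from 2003-09-05 + 9 = 2003-09-14 to 2003-09-05 + 29 = 2003-10-04; done 2003-10-01, which is between those dates.
(5) permitted from 2003-10-28 + 13 days = 2003-11-10 onward; 2003-11-11 is on or after that date.
(6) due by 2003-11-22 + 68 days = 2004-01-29; 2004-01-01 is within that limit.
(7) due by 2004-01-21 + 6 days = 2004-01-27; 2004-01-31 misses that deadline by 4 days.

Step 7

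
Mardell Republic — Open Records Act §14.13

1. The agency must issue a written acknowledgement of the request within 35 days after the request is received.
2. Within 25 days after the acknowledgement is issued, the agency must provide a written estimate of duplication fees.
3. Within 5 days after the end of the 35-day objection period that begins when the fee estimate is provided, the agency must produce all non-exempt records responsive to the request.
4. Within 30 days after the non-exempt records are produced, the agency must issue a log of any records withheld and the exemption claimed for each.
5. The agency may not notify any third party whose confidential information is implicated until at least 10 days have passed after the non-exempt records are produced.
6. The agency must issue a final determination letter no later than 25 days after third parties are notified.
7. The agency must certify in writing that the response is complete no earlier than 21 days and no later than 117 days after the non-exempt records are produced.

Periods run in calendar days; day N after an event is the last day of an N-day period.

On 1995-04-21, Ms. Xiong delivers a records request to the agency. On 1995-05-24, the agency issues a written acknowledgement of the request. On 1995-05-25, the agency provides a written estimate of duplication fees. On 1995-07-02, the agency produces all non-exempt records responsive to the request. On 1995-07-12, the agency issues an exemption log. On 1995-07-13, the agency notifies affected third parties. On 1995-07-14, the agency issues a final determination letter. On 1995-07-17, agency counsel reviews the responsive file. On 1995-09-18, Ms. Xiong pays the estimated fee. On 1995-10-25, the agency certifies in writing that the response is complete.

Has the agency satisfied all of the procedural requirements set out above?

(1) due by 1995-04-21 + 35 days = 1995-05-26; completed 1995-05-24, before the deadline.
(2) due by 1995-05-24 + 25 days = 1995-06-18; 1995-05-25 is within that limit.
(3) due by 1995-06-29 + 5 days = 1995-07-04; completed 1995-07-02, before the deadline.
(4) due by 1995-07-02 + 30 days = 1995-08-01; 1995-07-12 is within that limit.
(5) permitted from 1995-07-02 + 10 days = 1995-07-12 onward; done 1995-07-13 — permitted.
(6) due by 1995-07-13 + 25 days = 1995-08-07; done 1995-07-14 — timely.
(7) the permitted window runs from 1995-07-02 + 21 = 1995-07-23 to 1995-07-02 + 117 = 1995-10-27; done 1995-10-25, which is between those dates.

Yes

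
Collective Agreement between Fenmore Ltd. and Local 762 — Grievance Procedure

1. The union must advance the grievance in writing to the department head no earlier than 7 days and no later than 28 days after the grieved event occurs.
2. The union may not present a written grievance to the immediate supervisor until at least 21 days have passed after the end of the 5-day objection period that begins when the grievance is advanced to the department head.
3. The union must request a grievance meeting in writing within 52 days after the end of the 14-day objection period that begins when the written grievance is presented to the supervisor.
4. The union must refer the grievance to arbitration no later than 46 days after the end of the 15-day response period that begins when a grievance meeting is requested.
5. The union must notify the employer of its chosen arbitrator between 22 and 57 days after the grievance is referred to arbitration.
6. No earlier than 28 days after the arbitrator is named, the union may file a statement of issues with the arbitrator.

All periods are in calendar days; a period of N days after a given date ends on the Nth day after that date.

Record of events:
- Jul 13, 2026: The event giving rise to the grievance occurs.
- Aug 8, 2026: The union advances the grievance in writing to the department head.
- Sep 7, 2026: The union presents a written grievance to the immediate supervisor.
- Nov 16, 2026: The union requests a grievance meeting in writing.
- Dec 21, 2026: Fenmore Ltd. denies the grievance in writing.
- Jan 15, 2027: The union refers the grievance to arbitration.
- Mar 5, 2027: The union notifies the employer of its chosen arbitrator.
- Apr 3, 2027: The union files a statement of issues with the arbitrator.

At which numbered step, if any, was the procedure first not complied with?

Step 1: the window is 7–28 days after Jul 13, 2026 (when the grieved event occurs), so Jul 20, 2026 through Aug 10, 2026; done Aug 8, 2026 — within the window.
Step 2: the earliest permitted date is 21 days after Aug 13, 2026 (end of the 5-day objection period, which began when the grievance is advanced to the department head on Aug 8, 2026), i.e. Sep 3, 2026; done Sep 7, 2026, after the minimum wait.
Step 3: 52 days after Sep 21, 2026 (end of the 14-day objection period, which began when the written grievance is presented to the supervisor on Sep 7, 2026) is Nov 12, 2026; Nov 16, 2026 misses that deadline by 4 days.
That is the first point of non-compliance.

Step 3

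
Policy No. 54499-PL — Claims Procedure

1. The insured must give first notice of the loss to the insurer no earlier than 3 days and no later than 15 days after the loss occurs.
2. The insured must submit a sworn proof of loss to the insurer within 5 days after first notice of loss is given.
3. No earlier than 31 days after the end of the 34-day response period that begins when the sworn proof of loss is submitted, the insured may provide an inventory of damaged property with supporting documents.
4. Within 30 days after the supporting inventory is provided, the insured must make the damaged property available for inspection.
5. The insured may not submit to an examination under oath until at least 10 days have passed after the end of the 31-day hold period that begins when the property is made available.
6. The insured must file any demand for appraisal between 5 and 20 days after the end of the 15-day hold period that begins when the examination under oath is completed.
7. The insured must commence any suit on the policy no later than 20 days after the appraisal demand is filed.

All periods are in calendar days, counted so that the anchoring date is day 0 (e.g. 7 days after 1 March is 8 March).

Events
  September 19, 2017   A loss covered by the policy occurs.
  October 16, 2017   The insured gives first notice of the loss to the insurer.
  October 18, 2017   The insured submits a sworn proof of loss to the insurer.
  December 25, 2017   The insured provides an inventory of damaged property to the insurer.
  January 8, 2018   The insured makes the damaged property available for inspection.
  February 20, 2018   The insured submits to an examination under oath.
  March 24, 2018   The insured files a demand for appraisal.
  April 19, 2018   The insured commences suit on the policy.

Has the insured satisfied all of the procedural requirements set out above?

No

Step 1 — 3 and 15 days from September 19, 2017 (when the loss occurs) are September 22, 2017 and October 4, 2017 respectively; October 16, 2017 is 12 days past the end of the window.
Later steps need not be reached.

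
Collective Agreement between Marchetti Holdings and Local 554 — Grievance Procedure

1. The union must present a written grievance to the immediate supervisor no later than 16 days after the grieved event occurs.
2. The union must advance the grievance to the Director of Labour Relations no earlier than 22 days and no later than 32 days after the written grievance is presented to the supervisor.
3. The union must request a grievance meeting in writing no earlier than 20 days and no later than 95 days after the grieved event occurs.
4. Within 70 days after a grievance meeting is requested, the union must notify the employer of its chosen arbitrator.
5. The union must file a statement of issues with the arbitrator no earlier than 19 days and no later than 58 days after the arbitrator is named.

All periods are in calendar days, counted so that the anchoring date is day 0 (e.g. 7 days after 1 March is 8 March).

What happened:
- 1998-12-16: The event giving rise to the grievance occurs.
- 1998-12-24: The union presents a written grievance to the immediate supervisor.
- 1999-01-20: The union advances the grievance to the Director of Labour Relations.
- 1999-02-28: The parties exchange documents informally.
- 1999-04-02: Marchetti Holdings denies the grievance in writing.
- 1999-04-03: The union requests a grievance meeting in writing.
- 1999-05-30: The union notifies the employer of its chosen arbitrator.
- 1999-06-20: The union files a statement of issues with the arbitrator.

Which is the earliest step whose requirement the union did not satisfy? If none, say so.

Step 3

Step 1: 16 days after 1998-12-16 (when the grieved event occurs) is 1999-01-01; completed 1998-12-24, before the deadline.
Step 2: the window is 22–32 days after 1998-12-24 (when the written grievance is presented to the supervisor), so 1999-01-15 through 1999-01-25; done 1999-01-20, which is between those dates.
Step 3: the window is 20–95 days after 1998-12-16 (when the grieved event occurs), so 1999-01-05 through 1999-03-21; done 1999-04-03 — 13 days after the window closed.
That is the first point of non-compliance.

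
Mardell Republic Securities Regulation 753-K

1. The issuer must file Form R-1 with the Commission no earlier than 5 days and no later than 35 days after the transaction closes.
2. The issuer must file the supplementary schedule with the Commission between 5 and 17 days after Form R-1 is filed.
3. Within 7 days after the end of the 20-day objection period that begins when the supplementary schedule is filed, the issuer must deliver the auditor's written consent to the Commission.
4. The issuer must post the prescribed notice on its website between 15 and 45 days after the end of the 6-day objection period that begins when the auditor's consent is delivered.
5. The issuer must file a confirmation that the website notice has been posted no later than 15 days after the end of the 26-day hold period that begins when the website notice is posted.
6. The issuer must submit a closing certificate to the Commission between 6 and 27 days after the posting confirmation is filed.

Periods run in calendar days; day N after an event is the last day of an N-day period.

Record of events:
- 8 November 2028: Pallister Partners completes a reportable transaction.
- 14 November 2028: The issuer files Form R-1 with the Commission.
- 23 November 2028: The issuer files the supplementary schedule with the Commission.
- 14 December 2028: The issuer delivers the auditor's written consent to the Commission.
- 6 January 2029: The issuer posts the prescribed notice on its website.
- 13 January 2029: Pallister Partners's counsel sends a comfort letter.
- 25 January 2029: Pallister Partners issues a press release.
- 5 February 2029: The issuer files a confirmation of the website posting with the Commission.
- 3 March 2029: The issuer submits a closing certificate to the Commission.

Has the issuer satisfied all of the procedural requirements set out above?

Step 1: the window is 5–35 days after 8 November 2028 (when the transaction closes), so 13 November 2028 through 13 December 2028; done 14 November 2028, which is between those dates.
Step 2: the window is 5–17 days after 14 November 2028 (when Form R-1 is filed), so 19 November 2028 through 1 December 2028; done 23 November 2028 — within the window.
Step 3: 7 days after 13 December 2028 (end of the 20-day objection period, which began when the supplementary schedule is filed on 23 November 2028) is 20 December 2028; done 14 December 2028 — timely.
Step 4: the window is 15–45 days after 20 December 2028 (end of the 6-day objection period, which began when the auditor's consent is delivered on 14 December 2028), so 4 January 2029 through 3 February 2029; 6 January 2029 falls inside that range.
Step 5: 15 days after 1 February 2029 (end of the 26-day hold period, which began when the website notice is posted on 6 January 2029) is 16 February 2029; done 5 February 2029 — timely.
Step 6: the window is 6–27 days after 5 February 2029 (when the posting confirmation is filed), so 11 February 2029 through 4 March 2029; done 3 March 2029 — within the window.

Yes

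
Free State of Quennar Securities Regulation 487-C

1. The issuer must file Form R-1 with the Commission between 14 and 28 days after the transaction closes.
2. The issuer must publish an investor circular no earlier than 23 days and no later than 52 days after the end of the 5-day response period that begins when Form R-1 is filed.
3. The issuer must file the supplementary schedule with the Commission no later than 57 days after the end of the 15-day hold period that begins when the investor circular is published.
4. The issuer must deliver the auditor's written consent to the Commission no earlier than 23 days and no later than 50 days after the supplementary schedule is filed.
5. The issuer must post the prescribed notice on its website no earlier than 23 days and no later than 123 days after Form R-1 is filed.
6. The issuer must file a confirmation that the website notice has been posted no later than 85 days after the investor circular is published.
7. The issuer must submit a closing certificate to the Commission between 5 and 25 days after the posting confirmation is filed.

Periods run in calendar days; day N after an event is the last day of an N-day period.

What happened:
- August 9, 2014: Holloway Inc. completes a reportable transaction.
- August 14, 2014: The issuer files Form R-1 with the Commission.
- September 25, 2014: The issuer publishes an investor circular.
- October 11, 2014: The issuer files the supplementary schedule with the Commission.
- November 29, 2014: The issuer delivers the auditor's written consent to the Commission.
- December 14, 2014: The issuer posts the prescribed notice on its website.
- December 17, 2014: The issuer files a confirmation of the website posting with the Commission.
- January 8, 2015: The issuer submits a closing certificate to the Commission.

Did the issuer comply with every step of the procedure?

No

Step 1: the window is 14–28 days after August 9, 2014 (when the transaction closes), so August 23, 2014 through September 6, 2014; done August 14, 2014 — 9 days before the window opened.
That is the first point of non-compliance.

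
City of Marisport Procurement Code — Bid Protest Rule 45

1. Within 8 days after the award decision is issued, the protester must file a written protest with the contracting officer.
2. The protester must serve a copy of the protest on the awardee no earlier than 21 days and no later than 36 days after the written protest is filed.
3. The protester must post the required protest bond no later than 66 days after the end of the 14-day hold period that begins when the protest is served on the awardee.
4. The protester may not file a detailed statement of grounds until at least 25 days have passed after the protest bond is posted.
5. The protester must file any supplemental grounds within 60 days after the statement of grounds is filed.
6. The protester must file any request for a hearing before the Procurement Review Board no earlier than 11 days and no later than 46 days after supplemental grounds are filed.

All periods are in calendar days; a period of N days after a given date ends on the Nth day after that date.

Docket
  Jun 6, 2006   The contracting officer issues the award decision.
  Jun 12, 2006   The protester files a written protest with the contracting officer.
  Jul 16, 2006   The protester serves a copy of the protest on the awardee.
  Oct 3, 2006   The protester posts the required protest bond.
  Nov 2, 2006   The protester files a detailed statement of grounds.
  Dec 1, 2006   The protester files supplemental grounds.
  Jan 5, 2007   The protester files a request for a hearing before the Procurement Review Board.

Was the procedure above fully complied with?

Yes

Step 1 — counting 8 days from Jun 6, 2006 (when the award decision is issued) gives a deadline of Jun 14, 2006; Jun 12, 2006 is within that limit.
Step 2 — 21 and 36 days from Jun 12, 2006 (when the written protest is filed) are Jul 3, 2006 and Jul 18, 2006 respectively; Jul 16, 2006 falls inside that range.
Step 3 — counting 66 days from Jul 30, 2006 (end of the 14-day hold period, which began when the protest is served on the awardee on Jul 16, 2006) gives a deadline of Oct 4, 2006; completed Oct 3, 2006, before the deadline.
Step 4 — must wait 25 days from Oct 3, 2006 (when the protest bond is posted), so not before Oct 28, 2006; done Nov 2, 2006 — permitted.
Step 5 — counting 60 days from Nov 2, 2006 (when the statement of grounds is filed) gives a deadline of Jan 1, 2007; completed Dec 1, 2006, before the deadline.
Step 6 — 11 and 46 days from Dec 1, 2006 (when supplemental grounds are filed) are Dec 12, 2006 and Jan 16, 2007 respectively; done Jan 5, 2007 — within the window.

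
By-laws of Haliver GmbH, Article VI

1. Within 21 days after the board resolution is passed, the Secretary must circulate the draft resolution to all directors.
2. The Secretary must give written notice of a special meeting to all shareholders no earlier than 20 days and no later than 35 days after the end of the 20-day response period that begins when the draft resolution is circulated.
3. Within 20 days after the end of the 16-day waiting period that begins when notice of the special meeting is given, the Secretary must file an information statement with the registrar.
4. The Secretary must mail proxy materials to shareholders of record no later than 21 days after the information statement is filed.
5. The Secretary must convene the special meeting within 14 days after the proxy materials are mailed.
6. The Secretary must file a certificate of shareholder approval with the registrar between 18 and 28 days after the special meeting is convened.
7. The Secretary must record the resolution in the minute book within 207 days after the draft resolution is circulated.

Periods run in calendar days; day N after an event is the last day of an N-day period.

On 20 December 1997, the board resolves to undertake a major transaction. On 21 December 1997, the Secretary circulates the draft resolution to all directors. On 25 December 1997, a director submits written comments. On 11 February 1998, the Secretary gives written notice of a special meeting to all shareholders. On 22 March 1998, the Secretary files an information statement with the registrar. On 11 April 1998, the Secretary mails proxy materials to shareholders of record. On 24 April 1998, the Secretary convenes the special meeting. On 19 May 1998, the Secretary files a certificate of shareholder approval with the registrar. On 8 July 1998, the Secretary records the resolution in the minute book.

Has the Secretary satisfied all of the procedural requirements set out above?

No

Step 1 — counting 21 days from 20 December 1997 (when the board resolution is passed) gives a deadline of 10 January 1998; done 21 December 1997 — timely.
Step 2 — 20 and 35 days from 10 January 1998 (end of the 20-day response period, which began when the draft resolution is circulated on 21 December 1997) are 30 January 1998 and 14 February 1998 respectively; done 11 February 1998, which is between those dates.
Step 3 — counting 20 days from 27 February 1998 (end of the 16-day waiting period, which began when notice of the special meeting is given on 11 February 1998) gives a deadline of 19 March 1998; not done until 22 March 1998, 3 days after the deadline.
The procedure was therefore not followed at step 3.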